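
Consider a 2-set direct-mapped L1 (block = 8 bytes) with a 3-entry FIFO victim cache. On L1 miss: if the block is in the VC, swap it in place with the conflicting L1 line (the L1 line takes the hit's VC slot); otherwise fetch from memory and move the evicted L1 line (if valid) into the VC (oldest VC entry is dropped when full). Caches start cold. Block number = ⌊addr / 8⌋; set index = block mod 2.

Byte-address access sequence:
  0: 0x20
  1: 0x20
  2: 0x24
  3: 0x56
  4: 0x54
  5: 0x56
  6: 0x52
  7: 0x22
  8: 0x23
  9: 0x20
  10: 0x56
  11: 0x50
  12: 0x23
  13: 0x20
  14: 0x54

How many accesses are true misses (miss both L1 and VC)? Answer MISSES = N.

MISSES = 2

#0 0x20→b4/s0 MISS; vc=[]
#1 0x20→b4/s0 L1-HIT; vc=[]
#2 0x24→b4/s0 L1-HIT; vc=[]
#3 0x56→b10/s0 MISS; vc=[4]
#4 0x54→b10/s0 L1-HIT; vc=[4]
#5 0x56→b10/s0 L1-HIT; vc=[4]
#6 0x52→b10/s0 L1-HIT; vc=[4]
#7 0x22→b4/s0 VC-HIT; vc=[10]
#8 0x23→b4/s0 L1-HIT; vc=[10]
#9 0x20→b4/s0 L1-HIT; vc=[10]
#10 0x56→b10/s0 VC-HIT; vc=[4]
#11 0x50→b10/s0 L1-HIT; vc=[4]
#12 0x23→b4/s0 VC-HIT; vc=[10]
#13 0x20→b4/s0 L1-HIT; vc=[10]
#14 0x54→b10/s0 VC-HIT; vc=[4]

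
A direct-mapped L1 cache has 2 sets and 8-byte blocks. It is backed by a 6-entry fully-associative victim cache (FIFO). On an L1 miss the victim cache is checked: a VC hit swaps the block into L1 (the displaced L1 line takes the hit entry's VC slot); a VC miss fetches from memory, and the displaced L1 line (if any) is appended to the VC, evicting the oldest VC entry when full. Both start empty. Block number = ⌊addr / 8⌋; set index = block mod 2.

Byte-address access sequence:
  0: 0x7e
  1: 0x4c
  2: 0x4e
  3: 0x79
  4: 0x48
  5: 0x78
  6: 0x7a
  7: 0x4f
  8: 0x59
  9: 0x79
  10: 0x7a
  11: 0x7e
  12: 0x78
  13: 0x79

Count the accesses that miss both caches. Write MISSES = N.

MISSES = 3

0: 0x7e (blk 15, set 1) → MISS  vc=[]
1: 0x4c (blk 9, set 1) → MISS  vc=[15]
2: 0x4e (blk 9, set 1) → L1-HIT  vc=[15]
3: 0x79 (blk 15, set 1) → VC-HIT  vc=[9]
4: 0x48 (blk 9, set 1) → VC-HIT  vc=[15]
5: 0x78 (blk 15, set 1) → VC-HIT  vc=[9]
6: 0x7a (blk 15, set 1) → L1-HIT  vc=[9]
7: 0x4f (blk 9, set 1) → VC-HIT  vc=[15]
8: 0x59 (blk 11, set 1) → MISS  vc=[15, 9]
9: 0x79 (blk 15, set 1) → VC-HIT  vc=[11, 9]
10: 0x7a (blk 15, set 1) → L1-HIT  vc=[11, 9]
11: 0x7e (blk 15, set 1) → L1-HIT  vc=[11, 9]
12: 0x78 (blk 15, set 1) → L1-HIT  vc=[11, 9]
13: 0x79 (blk 15, set 1) → L1-HIT  vc=[11, 9]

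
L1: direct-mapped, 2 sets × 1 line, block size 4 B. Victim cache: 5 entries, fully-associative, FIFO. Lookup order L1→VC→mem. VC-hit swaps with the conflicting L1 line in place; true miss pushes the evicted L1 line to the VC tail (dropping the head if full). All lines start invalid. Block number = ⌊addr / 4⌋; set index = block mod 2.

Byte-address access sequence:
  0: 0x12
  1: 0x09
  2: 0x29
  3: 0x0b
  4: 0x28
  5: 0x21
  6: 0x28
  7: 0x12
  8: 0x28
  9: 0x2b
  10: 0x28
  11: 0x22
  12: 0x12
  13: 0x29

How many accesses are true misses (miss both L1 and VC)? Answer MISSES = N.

0: 0x12 (blk 4, set 0) → MISS  vc=[]
1: 0x9 (blk 2, set 0) → MISS  vc=[4]
2: 0x29 (blk 10, set 0) → MISS  vc=[4, 2]
3: 0xb (blk 2, set 0) → VC-HIT  vc=[4, 10]
4: 0x28 (blk 10, set 0) → VC-HIT  vc=[4, 2]
5: 0x21 (blk 8, set 0) → MISS  vc=[4, 2, 10]
6: 0x28 (blk 10, set 0) → VC-HIT  vc=[4, 2, 8]
7: 0x12 (blk 4, set 0) → VC-HIT  vc=[10, 2, 8]
8: 0x28 (blk 10, set 0) → VC-HIT  vc=[4, 2, 8]
9: 0x2b (blk 10, set 0) → L1-HIT  vc=[4, 2, 8]
10: 0x28 (blk 10, set 0) → L1-HIT  vc=[4, 2, 8]
11: 0x22 (blk 8, set 0) → VC-HIT  vc=[4, 2, 10]
12: 0x12 (blk 4, set 0) → VC-HIT  vc=[8, 2, 10]
13: 0x29 (blk 10, set 0) → VC-HIT  vc=[8, 2, 4]

MISSES = 4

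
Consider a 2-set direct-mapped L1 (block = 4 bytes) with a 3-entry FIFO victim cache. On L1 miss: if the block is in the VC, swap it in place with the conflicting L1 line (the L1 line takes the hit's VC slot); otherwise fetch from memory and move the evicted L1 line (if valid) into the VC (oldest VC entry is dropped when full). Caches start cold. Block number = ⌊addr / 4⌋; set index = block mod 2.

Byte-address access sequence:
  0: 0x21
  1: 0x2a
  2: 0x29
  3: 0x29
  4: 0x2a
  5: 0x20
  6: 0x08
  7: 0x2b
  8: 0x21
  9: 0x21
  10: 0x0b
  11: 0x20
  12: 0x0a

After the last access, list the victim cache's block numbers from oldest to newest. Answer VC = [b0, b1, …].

VC = [8, 10]

0: 0x21 (blk 8, set 0) → MISS  vc=[]
1: 0x2a (blk 10, set 0) → MISS  vc=[8]
2: 0x29 (blk 10, set 0) → L1-HIT  vc=[8]
3: 0x29 (blk 10, set 0) → L1-HIT  vc=[8]
4: 0x2a (blk 10, set 0) → L1-HIT  vc=[8]
5: 0x20 (blk 8, set 0) → VC-HIT  vc=[10]
6: 0x8 (blk 2, set 0) → MISS  vc=[10, 8]
7: 0x2b (blk 10, set 0) → VC-HIT  vc=[2, 8]
8: 0x21 (blk 8, set 0) → VC-HIT  vc=[2, 10]
9: 0x21 (blk 8, set 0) → L1-HIT  vc=[2, 10]
10: 0xb (blk 2, set 0) → VC-HIT  vc=[8, 10]
11: 0x20 (blk 8, set 0) → VC-HIT  vc=[2, 10]
12: 0xa (blk 2, set 0) → VC-HIT  vc=[8, 10]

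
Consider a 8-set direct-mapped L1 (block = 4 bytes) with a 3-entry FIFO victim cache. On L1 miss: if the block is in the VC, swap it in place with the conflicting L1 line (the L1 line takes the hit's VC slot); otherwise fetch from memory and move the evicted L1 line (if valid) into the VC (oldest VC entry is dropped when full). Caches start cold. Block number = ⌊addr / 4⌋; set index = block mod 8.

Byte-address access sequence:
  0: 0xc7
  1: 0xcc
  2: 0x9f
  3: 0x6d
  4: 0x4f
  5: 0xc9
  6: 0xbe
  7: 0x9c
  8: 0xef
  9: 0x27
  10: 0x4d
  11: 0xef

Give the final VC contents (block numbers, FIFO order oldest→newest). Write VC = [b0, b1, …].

VC = [47, 19, 49]

0: 0xc7 (blk 49, set 1) → MISS  vc=[]
1: 0xcc (blk 51, set 3) → MISS  vc=[]
2: 0x9f (blk 39, set 7) → MISS  vc=[]
3: 0x6d (blk 27, set 3) → MISS  vc=[51]
4: 0x4f (blk 19, set 3) → MISS  vc=[51, 27]
5: 0xc9 (blk 50, set 2) → MISS  vc=[51, 27]
6: 0xbe (blk 47, set 7) → MISS  vc=[51, 27, 39]
7: 0x9c (blk 39, set 7) → VC-HIT  vc=[51, 27, 47]
8: 0xef (blk 59, set 3) → MISS  vc=[27, 47, 19]
9: 0x27 (blk 9, set 1) → MISS  vc=[47, 19, 49]
10: 0x4d (blk 19, set 3) → VC-HIT  vc=[47, 59, 49]
11: 0xef (blk 59, set 3) → VC-HIT  vc=[47, 19, 49]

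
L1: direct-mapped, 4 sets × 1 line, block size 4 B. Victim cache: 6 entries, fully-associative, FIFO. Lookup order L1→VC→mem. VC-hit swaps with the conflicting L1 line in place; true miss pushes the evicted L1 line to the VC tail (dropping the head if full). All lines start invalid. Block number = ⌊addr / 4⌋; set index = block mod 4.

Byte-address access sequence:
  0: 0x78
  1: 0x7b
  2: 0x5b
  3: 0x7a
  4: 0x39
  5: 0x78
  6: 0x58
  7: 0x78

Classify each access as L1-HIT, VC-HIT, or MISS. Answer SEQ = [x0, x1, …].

SEQ = [MISS, L1-HIT, MISS, VC-HIT, MISS, VC-HIT, VC-HIT, VC-HIT]

  [0] addr=0x78 blk=30 s=2: MISS | VC []
  [1] addr=0x7b blk=30 s=2: L1-HIT | VC []
  [2] addr=0x5b blk=22 s=2: MISS | VC [30]
  [3] addr=0x7a blk=30 s=2: VC-HIT | VC [22]
  [4] addr=0x39 blk=14 s=2: MISS | VC [22, 30]
  [5] addr=0x78 blk=30 s=2: VC-HIT | VC [22, 14]
  [6] addr=0x58 blk=22 s=2: VC-HIT | VC [30, 14]
  [7] addr=0x78 blk=30 s=2: VC-HIT | VC [22, 14]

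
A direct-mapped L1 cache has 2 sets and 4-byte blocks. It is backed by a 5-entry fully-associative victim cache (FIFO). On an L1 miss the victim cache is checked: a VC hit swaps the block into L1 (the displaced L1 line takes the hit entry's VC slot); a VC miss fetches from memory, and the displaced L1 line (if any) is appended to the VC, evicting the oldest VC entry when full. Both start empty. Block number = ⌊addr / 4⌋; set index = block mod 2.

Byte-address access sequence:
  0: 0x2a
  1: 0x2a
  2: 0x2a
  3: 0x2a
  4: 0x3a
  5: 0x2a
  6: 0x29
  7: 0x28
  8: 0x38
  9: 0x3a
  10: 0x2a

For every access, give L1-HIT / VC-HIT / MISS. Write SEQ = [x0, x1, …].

SEQ = [MISS, L1-HIT, L1-HIT, L1-HIT, MISS, VC-HIT, L1-HIT, L1-HIT, VC-HIT, L1-HIT, VC-HIT]

#0 0x2a→b10/s0 MISS; vc=[]
#1 0x2a→b10/s0 L1-HIT; vc=[]
#2 0x2a→b10/s0 L1-HIT; vc=[]
#3 0x2a→b10/s0 L1-HIT; vc=[]
#4 0x3a→b14/s0 MISS; vc=[10]
#5 0x2a→b10/s0 VC-HIT; vc=[14]
#6 0x29→b10/s0 L1-HIT; vc=[14]
#7 0x28→b10/s0 L1-HIT; vc=[14]
#8 0x38→b14/s0 VC-HIT; vc=[10]
#9 0x3a→b14/s0 L1-HIT; vc=[10]
#10 0x2a→b10/s0 VC-HIT; vc=[14]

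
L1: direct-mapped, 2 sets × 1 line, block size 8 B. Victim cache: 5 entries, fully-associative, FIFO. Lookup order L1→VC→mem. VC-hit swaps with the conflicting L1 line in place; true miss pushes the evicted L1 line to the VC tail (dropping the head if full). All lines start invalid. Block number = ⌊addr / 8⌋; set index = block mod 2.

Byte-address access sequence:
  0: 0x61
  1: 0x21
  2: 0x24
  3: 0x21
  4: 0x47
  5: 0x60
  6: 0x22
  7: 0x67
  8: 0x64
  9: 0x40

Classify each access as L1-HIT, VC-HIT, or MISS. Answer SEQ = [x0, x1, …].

SEQ = [MISS, MISS, L1-HIT, L1-HIT, MISS, VC-HIT, VC-HIT, VC-HIT, L1-HIT, VC-HIT]

  [0] addr=0x61 blk=12 s=0: MISS | VC []
  [1] addr=0x21 blk=4 s=0: MISS | VC [12]
  [2] addr=0x24 blk=4 s=0: L1-HIT | VC [12]
  [3] addr=0x21 blk=4 s=0: L1-HIT | VC [12]
  [4] addr=0x47 blk=8 s=0: MISS | VC [12, 4]
  [5] addr=0x60 blk=12 s=0: VC-HIT | VC [8, 4]
  [6] addr=0x22 blk=4 s=0: VC-HIT | VC [8, 12]
  [7] addr=0x67 blk=12 s=0: VC-HIT | VC [8, 4]
  [8] addr=0x64 blk=12 s=0: L1-HIT | VC [8, 4]
  [9] addr=0x40 blk=8 s=0: VC-HIT | VC [12, 4]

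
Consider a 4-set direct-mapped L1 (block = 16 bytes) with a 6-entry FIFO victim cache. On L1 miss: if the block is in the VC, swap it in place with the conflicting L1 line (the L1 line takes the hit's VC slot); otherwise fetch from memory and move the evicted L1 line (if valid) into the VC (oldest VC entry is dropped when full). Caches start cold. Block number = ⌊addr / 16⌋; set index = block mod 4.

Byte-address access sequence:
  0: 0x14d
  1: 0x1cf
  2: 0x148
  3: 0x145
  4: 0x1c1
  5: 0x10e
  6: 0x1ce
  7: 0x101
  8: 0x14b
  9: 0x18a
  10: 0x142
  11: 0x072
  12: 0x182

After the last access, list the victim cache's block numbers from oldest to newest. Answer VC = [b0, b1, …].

  [0] addr=0x14d blk=20 s=0: MISS | VC []
  [1] addr=0x1cf blk=28 s=0: MISS | VC [20]
  [2] addr=0x148 blk=20 s=0: VC-HIT | VC [28]
  [3] addr=0x145 blk=20 s=0: L1-HIT | VC [28]
  [4] addr=0x1c1 blk=28 s=0: VC-HIT | VC [20]
  [5] addr=0x10e blk=16 s=0: MISS | VC [20, 28]
  [6] addr=0x1ce blk=28 s=0: VC-HIT | VC [20, 16]
  [7] addr=0x101 blk=16 s=0: VC-HIT | VC [20, 28]
  [8] addr=0x14b blk=20 s=0: VC-HIT | VC [16, 28]
  [9] addr=0x18a blk=24 s=0: MISS | VC [16, 28, 20]
  [10] addr=0x142 blk=20 s=0: VC-HIT | VC [16, 28, 24]
  [11] addr=0x72 blk=7 s=3: MISS | VC [16, 28, 24]
  [12] addr=0x182 blk=24 s=0: VC-HIT | VC [16, 28, 20]

VC = [16, 28, 20]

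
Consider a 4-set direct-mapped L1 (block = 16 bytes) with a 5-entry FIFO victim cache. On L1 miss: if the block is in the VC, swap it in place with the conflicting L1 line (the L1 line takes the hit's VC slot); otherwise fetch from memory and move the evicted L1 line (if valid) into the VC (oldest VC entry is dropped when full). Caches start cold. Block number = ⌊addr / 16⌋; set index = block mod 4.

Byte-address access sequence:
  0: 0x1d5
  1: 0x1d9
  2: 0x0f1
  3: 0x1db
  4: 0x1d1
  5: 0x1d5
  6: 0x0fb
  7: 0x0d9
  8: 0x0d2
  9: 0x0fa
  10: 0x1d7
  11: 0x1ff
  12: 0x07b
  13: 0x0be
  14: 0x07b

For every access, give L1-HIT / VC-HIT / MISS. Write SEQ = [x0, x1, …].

SEQ = [MISS, L1-HIT, MISS, L1-HIT, L1-HIT, L1-HIT, L1-HIT, MISS, L1-HIT, L1-HIT, VC-HIT, MISS, MISS, MISS, VC-HIT]

  [0] addr=0x1d5 blk=29 s=1: MISS | VC []
  [1] addr=0x1d9 blk=29 s=1: L1-HIT | VC []
  [2] addr=0xf1 blk=15 s=3: MISS | VC []
  [3] addr=0x1db blk=29 s=1: L1-HIT | VC []
  [4] addr=0x1d1 blk=29 s=1: L1-HIT | VC []
  [5] addr=0x1d5 blk=29 s=1: L1-HIT | VC []
  [6] addr=0xfb blk=15 s=3: L1-HIT | VC []
  [7] addr=0xd9 blk=13 s=1: MISS | VC [29]
  [8] addr=0xd2 blk=13 s=1: L1-HIT | VC [29]
  [9] addr=0xfa blk=15 s=3: L1-HIT | VC [29]
  [10] addr=0x1d7 blk=29 s=1: VC-HIT | VC [13]
  [11] addr=0x1ff blk=31 s=3: MISS | VC [13, 15]
  [12] addr=0x7b blk=7 s=3: MISS | VC [13, 15, 31]
  [13] addr=0xbe blk=11 s=3: MISS | VC [13, 15, 31, 7]
  [14] addr=0x7b blk=7 s=3: VC-HIT | VC [13, 15, 31, 11]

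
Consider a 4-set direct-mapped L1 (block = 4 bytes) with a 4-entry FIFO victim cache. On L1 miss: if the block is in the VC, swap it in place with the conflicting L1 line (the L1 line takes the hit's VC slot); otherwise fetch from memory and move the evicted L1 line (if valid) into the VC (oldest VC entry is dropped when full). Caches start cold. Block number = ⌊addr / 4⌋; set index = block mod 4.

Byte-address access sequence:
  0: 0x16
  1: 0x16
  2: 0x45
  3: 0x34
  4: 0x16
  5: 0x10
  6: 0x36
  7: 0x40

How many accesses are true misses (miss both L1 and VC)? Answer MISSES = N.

#0 0x16→b5/s1 MISS; vc=[]
#1 0x16→b5/s1 L1-HIT; vc=[]
#2 0x45→b17/s1 MISS; vc=[5]
#3 0x34→b13/s1 MISS; vc=[5,17]
#4 0x16→b5/s1 VC-HIT; vc=[13,17]
#5 0x10→b4/s0 MISS; vc=[13,17]
#6 0x36→b13/s1 VC-HIT; vc=[5,17]
#7 0x40→b16/s0 MISS; vc=[5,17,4]

MISSES = 5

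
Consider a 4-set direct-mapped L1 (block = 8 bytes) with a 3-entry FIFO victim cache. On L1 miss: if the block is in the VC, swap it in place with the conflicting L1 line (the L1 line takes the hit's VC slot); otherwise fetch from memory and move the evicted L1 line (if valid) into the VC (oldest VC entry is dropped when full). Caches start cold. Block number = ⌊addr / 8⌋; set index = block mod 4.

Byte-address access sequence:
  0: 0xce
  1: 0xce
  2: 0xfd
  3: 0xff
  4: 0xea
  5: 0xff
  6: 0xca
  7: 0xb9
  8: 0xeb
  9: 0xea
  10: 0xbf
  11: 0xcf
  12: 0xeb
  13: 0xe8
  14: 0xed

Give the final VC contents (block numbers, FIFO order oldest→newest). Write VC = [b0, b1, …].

  [0] addr=0xce blk=25 s=1: MISS | VC []
  [1] addr=0xce blk=25 s=1: L1-HIT | VC []
  [2] addr=0xfd blk=31 s=3: MISS | VC []
  [3] addr=0xff blk=31 s=3: L1-HIT | VC []
  [4] addr=0xea blk=29 s=1: MISS | VC [25]
  [5] addr=0xff blk=31 s=3: L1-HIT | VC [25]
  [6] addr=0xca blk=25 s=1: VC-HIT | VC [29]
  [7] addr=0xb9 blk=23 s=3: MISS | VC [29, 31]
  [8] addr=0xeb blk=29 s=1: VC-HIT | VC [25, 31]
  [9] addr=0xea blk=29 s=1: L1-HIT | VC [25, 31]
  [10] addr=0xbf blk=23 s=3: L1-HIT | VC [25, 31]
  [11] addr=0xcf blk=25 s=1: VC-HIT | VC [29, 31]
  [12] addr=0xeb blk=29 s=1: VC-HIT | VC [25, 31]
  [13] addr=0xe8 blk=29 s=1: L1-HIT | VC [25, 31]
  [14] addr=0xed blk=29 s=1: L1-HIT | VC [25, 31]

VC = [25, 31]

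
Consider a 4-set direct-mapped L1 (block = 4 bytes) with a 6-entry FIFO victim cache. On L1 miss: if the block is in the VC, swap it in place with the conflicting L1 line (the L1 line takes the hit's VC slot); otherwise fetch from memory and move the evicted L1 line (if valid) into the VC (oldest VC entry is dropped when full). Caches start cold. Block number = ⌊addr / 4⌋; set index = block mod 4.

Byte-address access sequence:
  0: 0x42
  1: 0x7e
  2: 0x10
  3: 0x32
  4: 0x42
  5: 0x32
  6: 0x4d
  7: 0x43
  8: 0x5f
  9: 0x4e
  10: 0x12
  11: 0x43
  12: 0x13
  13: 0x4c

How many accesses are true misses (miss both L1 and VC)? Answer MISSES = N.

MISSES = 6

#0 0x42→b16/s0 MISS; vc=[]
#1 0x7e→b31/s3 MISS; vc=[]
#2 0x10→b4/s0 MISS; vc=[16]
#3 0x32→b12/s0 MISS; vc=[16,4]
#4 0x42→b16/s0 VC-HIT; vc=[12,4]
#5 0x32→b12/s0 VC-HIT; vc=[16,4]
#6 0x4d→b19/s3 MISS; vc=[16,4,31]
#7 0x43→b16/s0 VC-HIT; vc=[12,4,31]
#8 0x5f→b23/s3 MISS; vc=[12,4,31,19]
#9 0x4e→b19/s3 VC-HIT; vc=[12,4,31,23]
#10 0x12→b4/s0 VC-HIT; vc=[12,16,31,23]
#11 0x43→b16/s0 VC-HIT; vc=[12,4,31,23]
#12 0x13→b4/s0 VC-HIT; vc=[12,16,31,23]
#13 0x4c→b19/s3 L1-HIT; vc=[12,16,31,23]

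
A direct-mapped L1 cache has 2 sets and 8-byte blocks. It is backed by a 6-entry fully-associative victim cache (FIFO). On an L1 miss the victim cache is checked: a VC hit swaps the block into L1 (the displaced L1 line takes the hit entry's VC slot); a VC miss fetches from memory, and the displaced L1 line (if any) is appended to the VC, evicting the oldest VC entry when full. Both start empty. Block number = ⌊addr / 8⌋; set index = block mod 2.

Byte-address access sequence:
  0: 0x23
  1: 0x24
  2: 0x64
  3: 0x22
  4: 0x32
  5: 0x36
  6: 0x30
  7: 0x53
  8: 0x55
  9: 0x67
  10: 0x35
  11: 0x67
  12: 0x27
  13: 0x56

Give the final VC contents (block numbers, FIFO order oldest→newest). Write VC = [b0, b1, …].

VC = [4, 12, 6]

#0 0x23→b4/s0 MISS; vc=[]
#1 0x24→b4/s0 L1-HIT; vc=[]
#2 0x64→b12/s0 MISS; vc=[4]
#3 0x22→b4/s0 VC-HIT; vc=[12]
#4 0x32→b6/s0 MISS; vc=[12,4]
#5 0x36→b6/s0 L1-HIT; vc=[12,4]
#6 0x30→b6/s0 L1-HIT; vc=[12,4]
#7 0x53→b10/s0 MISS; vc=[12,4,6]
#8 0x55→b10/s0 L1-HIT; vc=[12,4,6]
#9 0x67→b12/s0 VC-HIT; vc=[10,4,6]
#10 0x35→b6/s0 VC-HIT; vc=[10,4,12]
#11 0x67→b12/s0 VC-HIT; vc=[10,4,6]
#12 0x27→b4/s0 VC-HIT; vc=[10,12,6]
#13 0x56→b10/s0 VC-HIT; vc=[4,12,6]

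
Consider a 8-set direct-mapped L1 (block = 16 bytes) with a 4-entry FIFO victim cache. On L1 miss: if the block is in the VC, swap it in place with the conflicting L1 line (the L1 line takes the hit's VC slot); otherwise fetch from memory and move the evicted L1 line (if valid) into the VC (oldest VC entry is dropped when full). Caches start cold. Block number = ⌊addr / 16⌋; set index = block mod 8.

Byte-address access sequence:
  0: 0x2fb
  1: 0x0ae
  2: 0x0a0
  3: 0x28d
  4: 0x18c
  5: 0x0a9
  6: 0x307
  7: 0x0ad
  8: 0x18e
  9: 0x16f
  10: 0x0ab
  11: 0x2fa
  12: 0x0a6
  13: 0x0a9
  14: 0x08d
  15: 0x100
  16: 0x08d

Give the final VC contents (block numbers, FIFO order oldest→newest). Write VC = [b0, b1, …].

VC = [40, 48, 24, 16]

  [0] addr=0x2fb blk=47 s=7: MISS | VC []
  [1] addr=0xae blk=10 s=2: MISS | VC []
  [2] addr=0xa0 blk=10 s=2: L1-HIT | VC []
  [3] addr=0x28d blk=40 s=0: MISS | VC []
  [4] addr=0x18c blk=24 s=0: MISS | VC [40]
  [5] addr=0xa9 blk=10 s=2: L1-HIT | VC [40]
  [6] addr=0x307 blk=48 s=0: MISS | VC [40, 24]
  [7] addr=0xad blk=10 s=2: L1-HIT | VC [40, 24]
  [8] addr=0x18e blk=24 s=0: VC-HIT | VC [40, 48]
  [9] addr=0x16f blk=22 s=6: MISS | VC [40, 48]
  [10] addr=0xab blk=10 s=2: L1-HIT | VC [40, 48]
  [11] addr=0x2fa blk=47 s=7: L1-HIT | VC [40, 48]
  [12] addr=0xa6 blk=10 s=2: L1-HIT | VC [40, 48]
  [13] addr=0xa9 blk=10 s=2: L1-HIT | VC [40, 48]
  [14] addr=0x8d blk=8 s=0: MISS | VC [40, 48, 24]
  [15] addr=0x100 blk=16 s=0: MISS | VC [40, 48, 24, 8]
  [16] addr=0x8d blk=8 s=0: VC-HIT | VC [40, 48, 24, 16]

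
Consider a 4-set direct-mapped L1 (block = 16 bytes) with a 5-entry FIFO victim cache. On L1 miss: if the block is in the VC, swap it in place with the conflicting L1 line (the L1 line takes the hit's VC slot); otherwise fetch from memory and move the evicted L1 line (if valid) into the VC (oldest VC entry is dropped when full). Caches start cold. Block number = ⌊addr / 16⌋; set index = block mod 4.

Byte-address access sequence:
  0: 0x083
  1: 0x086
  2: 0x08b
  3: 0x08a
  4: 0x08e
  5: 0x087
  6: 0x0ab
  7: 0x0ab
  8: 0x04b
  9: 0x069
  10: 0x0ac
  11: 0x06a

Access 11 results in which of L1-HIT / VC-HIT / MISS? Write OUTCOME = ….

OUTCOME = VC-HIT

  [0] addr=0x83 blk=8 s=0: MISS | VC []
  [1] addr=0x86 blk=8 s=0: L1-HIT | VC []
  [2] addr=0x8b blk=8 s=0: L1-HIT | VC []
  [3] addr=0x8a blk=8 s=0: L1-HIT | VC []
  [4] addr=0x8e blk=8 s=0: L1-HIT | VC []
  [5] addr=0x87 blk=8 s=0: L1-HIT | VC []
  [6] addr=0xab blk=10 s=2: MISS | VC []
  [7] addr=0xab blk=10 s=2: L1-HIT | VC []
  [8] addr=0x4b blk=4 s=0: MISS | VC [8]
  [9] addr=0x69 blk=6 s=2: MISS | VC [8, 10]
  [10] addr=0xac blk=10 s=2: VC-HIT | VC [8, 6]
  [11] addr=0x6a blk=6 s=2: VC-HIT | VC [8, 10]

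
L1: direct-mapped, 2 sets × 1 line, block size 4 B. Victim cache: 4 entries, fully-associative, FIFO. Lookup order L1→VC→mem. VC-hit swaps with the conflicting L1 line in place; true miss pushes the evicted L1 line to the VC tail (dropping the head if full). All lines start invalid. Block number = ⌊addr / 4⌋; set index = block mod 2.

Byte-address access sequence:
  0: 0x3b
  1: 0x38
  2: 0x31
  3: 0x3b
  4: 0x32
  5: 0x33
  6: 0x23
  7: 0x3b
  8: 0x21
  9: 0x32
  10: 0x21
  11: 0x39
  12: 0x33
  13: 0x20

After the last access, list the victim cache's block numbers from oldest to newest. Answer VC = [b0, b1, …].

0: 0x3b (blk 14, set 0) → MISS  vc=[]
1: 0x38 (blk 14, set 0) → L1-HIT  vc=[]
2: 0x31 (blk 12, set 0) → MISS  vc=[14]
3: 0x3b (blk 14, set 0) → VC-HIT  vc=[12]
4: 0x32 (blk 12, set 0) → VC-HIT  vc=[14]
5: 0x33 (blk 12, set 0) → L1-HIT  vc=[14]
6: 0x23 (blk 8, set 0) → MISS  vc=[14, 12]
7: 0x3b (blk 14, set 0) → VC-HIT  vc=[8, 12]
8: 0x21 (blk 8, set 0) → VC-HIT  vc=[14, 12]
9: 0x32 (blk 12, set 0) → VC-HIT  vc=[14, 8]
10: 0x21 (blk 8, set 0) → VC-HIT  vc=[14, 12]
11: 0x39 (blk 14, set 0) → VC-HIT  vc=[8, 12]
12: 0x33 (blk 12, set 0) → VC-HIT  vc=[8, 14]
13: 0x20 (blk 8, set 0) → VC-HIT  vc=[12, 14]

VC = [12, 14]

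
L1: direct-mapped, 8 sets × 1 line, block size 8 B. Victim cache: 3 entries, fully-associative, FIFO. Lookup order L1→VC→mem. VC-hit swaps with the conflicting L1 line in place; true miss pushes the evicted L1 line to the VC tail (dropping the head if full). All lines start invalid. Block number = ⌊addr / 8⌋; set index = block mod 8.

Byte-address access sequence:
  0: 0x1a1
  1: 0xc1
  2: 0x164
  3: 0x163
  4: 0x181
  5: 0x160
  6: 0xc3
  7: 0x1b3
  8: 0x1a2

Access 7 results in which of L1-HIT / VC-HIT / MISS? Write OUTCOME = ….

#0 0x1a1→b52/s4 MISS; vc=[]
#1 0xc1→b24/s0 MISS; vc=[]
#2 0x164→b44/s4 MISS; vc=[52]
#3 0x163→b44/s4 L1-HIT; vc=[52]
#4 0x181→b48/s0 MISS; vc=[52,24]
#5 0x160→b44/s4 L1-HIT; vc=[52,24]
#6 0xc3→b24/s0 VC-HIT; vc=[52,48]
#7 0x1b3→b54/s6 MISS; vc=[52,48]
#8 0x1a2→b52/s4 VC-HIT; vc=[44,48]

OUTCOME = MISS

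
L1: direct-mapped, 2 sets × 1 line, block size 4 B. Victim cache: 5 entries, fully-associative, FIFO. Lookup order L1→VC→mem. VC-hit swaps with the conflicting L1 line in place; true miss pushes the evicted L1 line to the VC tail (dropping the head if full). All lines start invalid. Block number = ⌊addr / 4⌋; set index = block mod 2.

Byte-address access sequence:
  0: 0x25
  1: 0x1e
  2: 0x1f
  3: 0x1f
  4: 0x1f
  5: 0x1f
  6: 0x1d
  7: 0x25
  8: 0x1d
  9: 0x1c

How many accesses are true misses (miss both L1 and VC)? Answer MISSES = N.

0: 0x25 (blk 9, set 1) → MISS  vc=[]
1: 0x1e (blk 7, set 1) → MISS  vc=[9]
2: 0x1f (blk 7, set 1) → L1-HIT  vc=[9]
3: 0x1f (blk 7, set 1) → L1-HIT  vc=[9]
4: 0x1f (blk 7, set 1) → L1-HIT  vc=[9]
5: 0x1f (blk 7, set 1) → L1-HIT  vc=[9]
6: 0x1d (blk 7, set 1) → L1-HIT  vc=[9]
7: 0x25 (blk 9, set 1) → VC-HIT  vc=[7]
8: 0x1d (blk 7, set 1) → VC-HIT  vc=[9]
9: 0x1c (blk 7, set 1) → L1-HIT  vc=[9]

MISSES = 2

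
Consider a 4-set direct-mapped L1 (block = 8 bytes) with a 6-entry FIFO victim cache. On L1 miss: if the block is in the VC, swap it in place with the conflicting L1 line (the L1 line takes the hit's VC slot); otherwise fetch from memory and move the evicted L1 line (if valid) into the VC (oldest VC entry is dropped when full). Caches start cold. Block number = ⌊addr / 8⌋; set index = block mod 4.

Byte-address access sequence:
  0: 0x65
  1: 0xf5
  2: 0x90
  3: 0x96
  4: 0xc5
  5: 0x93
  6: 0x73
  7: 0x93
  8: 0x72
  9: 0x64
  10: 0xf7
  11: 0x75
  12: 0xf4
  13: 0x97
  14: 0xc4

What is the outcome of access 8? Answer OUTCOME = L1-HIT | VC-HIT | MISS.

  [0] addr=0x65 blk=12 s=0: MISS | VC []
  [1] addr=0xf5 blk=30 s=2: MISS | VC []
  [2] addr=0x90 blk=18 s=2: MISS | VC [30]
  [3] addr=0x96 blk=18 s=2: L1-HIT | VC [30]
  [4] addr=0xc5 blk=24 s=0: MISS | VC [30, 12]
  [5] addr=0x93 blk=18 s=2: L1-HIT | VC [30, 12]
  [6] addr=0x73 blk=14 s=2: MISS | VC [30, 12, 18]
  [7] addr=0x93 blk=18 s=2: VC-HIT | VC [30, 12, 14]
  [8] addr=0x72 blk=14 s=2: VC-HIT | VC [30, 12, 18]
  [9] addr=0x64 blk=12 s=0: VC-HIT | VC [30, 24, 18]
  [10] addr=0xf7 blk=30 s=2: VC-HIT | VC [14, 24, 18]
  [11] addr=0x75 blk=14 s=2: VC-HIT | VC [30, 24, 18]
  [12] addr=0xf4 blk=30 s=2: VC-HIT | VC [14, 24, 18]
  [13] addr=0x97 blk=18 s=2: VC-HIT | VC [14, 24, 30]
  [14] addr=0xc4 blk=24 s=0: VC-HIT | VC [14, 12, 30]

OUTCOME = VC-HIT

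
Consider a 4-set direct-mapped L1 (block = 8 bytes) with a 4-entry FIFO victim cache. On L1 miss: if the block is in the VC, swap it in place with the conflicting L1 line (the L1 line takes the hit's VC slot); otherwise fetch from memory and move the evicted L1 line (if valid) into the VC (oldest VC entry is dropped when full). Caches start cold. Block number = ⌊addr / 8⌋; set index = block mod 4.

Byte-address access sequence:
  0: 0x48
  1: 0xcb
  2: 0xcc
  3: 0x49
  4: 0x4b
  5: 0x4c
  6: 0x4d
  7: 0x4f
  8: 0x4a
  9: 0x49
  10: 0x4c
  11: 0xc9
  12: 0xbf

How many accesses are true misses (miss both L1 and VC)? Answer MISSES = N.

MISSES = 3

0: 0x48 (blk 9, set 1) → MISS  vc=[]
1: 0xcb (blk 25, set 1) → MISS  vc=[9]
2: 0xcc (blk 25, set 1) → L1-HIT  vc=[9]
3: 0x49 (blk 9, set 1) → VC-HIT  vc=[25]
4: 0x4b (blk 9, set 1) → L1-HIT  vc=[25]
5: 0x4c (blk 9, set 1) → L1-HIT  vc=[25]
6: 0x4d (blk 9, set 1) → L1-HIT  vc=[25]
7: 0x4f (blk 9, set 1) → L1-HIT  vc=[25]
8: 0x4a (blk 9, set 1) → L1-HIT  vc=[25]
9: 0x49 (blk 9, set 1) → L1-HIT  vc=[25]
10: 0x4c (blk 9, set 1) → L1-HIT  vc=[25]
11: 0xc9 (blk 25, set 1) → VC-HIT  vc=[9]
12: 0xbf (blk 23, set 3) → MISS  vc=[9]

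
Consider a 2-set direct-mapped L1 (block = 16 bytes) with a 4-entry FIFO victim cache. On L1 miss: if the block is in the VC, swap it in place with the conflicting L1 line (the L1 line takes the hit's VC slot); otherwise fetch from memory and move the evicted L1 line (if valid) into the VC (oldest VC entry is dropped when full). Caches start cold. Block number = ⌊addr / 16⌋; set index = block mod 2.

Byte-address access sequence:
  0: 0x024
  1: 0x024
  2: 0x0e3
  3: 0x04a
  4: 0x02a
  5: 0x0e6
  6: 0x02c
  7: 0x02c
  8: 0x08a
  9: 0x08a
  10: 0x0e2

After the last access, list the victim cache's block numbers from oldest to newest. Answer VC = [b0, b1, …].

VC = [4, 8, 2]

  [0] addr=0x24 blk=2 s=0: MISS | VC []
  [1] addr=0x24 blk=2 s=0: L1-HIT | VC []
  [2] addr=0xe3 blk=14 s=0: MISS | VC [2]
  [3] addr=0x4a blk=4 s=0: MISS | VC [2, 14]
  [4] addr=0x2a blk=2 s=0: VC-HIT | VC [4, 14]
  [5] addr=0xe6 blk=14 s=0: VC-HIT | VC [4, 2]
  [6] addr=0x2c blk=2 s=0: VC-HIT | VC [4, 14]
  [7] addr=0x2c blk=2 s=0: L1-HIT | VC [4, 14]
  [8] addr=0x8a blk=8 s=0: MISS | VC [4, 14, 2]
  [9] addr=0x8a blk=8 s=0: L1-HIT | VC [4, 14, 2]
  [10] addr=0xe2 blk=14 s=0: VC-HIT | VC [4, 8, 2]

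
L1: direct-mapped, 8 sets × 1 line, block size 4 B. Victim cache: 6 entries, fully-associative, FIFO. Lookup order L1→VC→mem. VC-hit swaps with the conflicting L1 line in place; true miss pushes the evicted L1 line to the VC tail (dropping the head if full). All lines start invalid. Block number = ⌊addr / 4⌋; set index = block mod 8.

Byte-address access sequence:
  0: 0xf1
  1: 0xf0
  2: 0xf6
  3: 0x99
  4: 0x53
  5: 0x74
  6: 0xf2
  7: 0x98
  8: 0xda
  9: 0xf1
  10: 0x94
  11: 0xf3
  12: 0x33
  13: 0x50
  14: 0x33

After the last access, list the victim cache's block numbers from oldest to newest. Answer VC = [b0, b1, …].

VC = [20, 61, 38, 29, 60]

0: 0xf1 (blk 60, set 4) → MISS  vc=[]
1: 0xf0 (blk 60, set 4) → L1-HIT  vc=[]
2: 0xf6 (blk 61, set 5) → MISS  vc=[]
3: 0x99 (blk 38, set 6) → MISS  vc=[]
4: 0x53 (blk 20, set 4) → MISS  vc=[60]
5: 0x74 (blk 29, set 5) → MISS  vc=[60, 61]
6: 0xf2 (blk 60, set 4) → VC-HIT  vc=[20, 61]
7: 0x98 (blk 38, set 6) → L1-HIT  vc=[20, 61]
8: 0xda (blk 54, set 6) → MISS  vc=[20, 61, 38]
9: 0xf1 (blk 60, set 4) → L1-HIT  vc=[20, 61, 38]
10: 0x94 (blk 37, set 5) → MISS  vc=[20, 61, 38, 29]
11: 0xf3 (blk 60, set 4) → L1-HIT  vc=[20, 61, 38, 29]
12: 0x33 (blk 12, set 4) → MISS  vc=[20, 61, 38, 29, 60]
13: 0x50 (blk 20, set 4) → VC-HIT  vc=[12, 61, 38, 29, 60]
14: 0x33 (blk 12, set 4) → VC-HIT  vc=[20, 61, 38, 29, 60]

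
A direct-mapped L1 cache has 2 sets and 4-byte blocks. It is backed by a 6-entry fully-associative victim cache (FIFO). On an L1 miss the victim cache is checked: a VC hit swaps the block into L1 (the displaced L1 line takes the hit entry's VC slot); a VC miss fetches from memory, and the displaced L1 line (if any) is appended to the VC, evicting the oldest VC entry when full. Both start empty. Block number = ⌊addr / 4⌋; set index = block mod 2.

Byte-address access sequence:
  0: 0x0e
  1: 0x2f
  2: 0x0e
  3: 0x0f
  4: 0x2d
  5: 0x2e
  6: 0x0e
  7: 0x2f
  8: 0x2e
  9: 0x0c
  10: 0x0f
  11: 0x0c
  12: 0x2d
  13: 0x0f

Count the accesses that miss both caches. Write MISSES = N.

  [0] addr=0xe blk=3 s=1: MISS | VC []
  [1] addr=0x2f blk=11 s=1: MISS | VC [3]
  [2] addr=0xe blk=3 s=1: VC-HIT | VC [11]
  [3] addr=0xf blk=3 s=1: L1-HIT | VC [11]
  [4] addr=0x2d blk=11 s=1: VC-HIT | VC [3]
  [5] addr=0x2e blk=11 s=1: L1-HIT | VC [3]
  [6] addr=0xe blk=3 s=1: VC-HIT | VC [11]
  [7] addr=0x2f blk=11 s=1: VC-HIT | VC [3]
  [8] addr=0x2e blk=11 s=1: L1-HIT | VC [3]
  [9] addr=0xc blk=3 s=1: VC-HIT | VC [11]
  [10] addr=0xf blk=3 s=1: L1-HIT | VC [11]
  [11] addr=0xc blk=3 s=1: L1-HIT | VC [11]
  [12] addr=0x2d blk=11 s=1: VC-HIT | VC [3]
  [13] addr=0xf blk=3 s=1: VC-HIT | VC [11]

MISSES = 2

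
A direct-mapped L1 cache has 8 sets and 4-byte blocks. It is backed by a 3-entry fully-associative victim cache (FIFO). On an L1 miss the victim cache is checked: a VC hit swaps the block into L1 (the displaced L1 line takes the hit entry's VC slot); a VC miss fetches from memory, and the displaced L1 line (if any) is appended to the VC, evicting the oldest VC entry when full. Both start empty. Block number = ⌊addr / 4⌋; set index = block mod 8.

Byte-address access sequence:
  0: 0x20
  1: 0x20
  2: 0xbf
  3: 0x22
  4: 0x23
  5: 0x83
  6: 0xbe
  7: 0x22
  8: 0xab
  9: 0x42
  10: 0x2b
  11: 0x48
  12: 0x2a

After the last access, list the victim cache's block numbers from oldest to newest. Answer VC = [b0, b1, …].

0: 0x20 (blk 8, set 0) → MISS  vc=[]
1: 0x20 (blk 8, set 0) → L1-HIT  vc=[]
2: 0xbf (blk 47, set 7) → MISS  vc=[]
3: 0x22 (blk 8, set 0) → L1-HIT  vc=[]
4: 0x23 (blk 8, set 0) → L1-HIT  vc=[]
5: 0x83 (blk 32, set 0) → MISS  vc=[8]
6: 0xbe (blk 47, set 7) → L1-HIT  vc=[8]
7: 0x22 (blk 8, set 0) → VC-HIT  vc=[32]
8: 0xab (blk 42, set 2) → MISS  vc=[32]
9: 0x42 (blk 16, set 0) → MISS  vc=[32, 8]
10: 0x2b (blk 10, set 2) → MISS  vc=[32, 8, 42]
11: 0x48 (blk 18, set 2) → MISS  vc=[8, 42, 10]
12: 0x2a (blk 10, set 2) → VC-HIT  vc=[8, 42, 18]

VC = [8, 42, 18]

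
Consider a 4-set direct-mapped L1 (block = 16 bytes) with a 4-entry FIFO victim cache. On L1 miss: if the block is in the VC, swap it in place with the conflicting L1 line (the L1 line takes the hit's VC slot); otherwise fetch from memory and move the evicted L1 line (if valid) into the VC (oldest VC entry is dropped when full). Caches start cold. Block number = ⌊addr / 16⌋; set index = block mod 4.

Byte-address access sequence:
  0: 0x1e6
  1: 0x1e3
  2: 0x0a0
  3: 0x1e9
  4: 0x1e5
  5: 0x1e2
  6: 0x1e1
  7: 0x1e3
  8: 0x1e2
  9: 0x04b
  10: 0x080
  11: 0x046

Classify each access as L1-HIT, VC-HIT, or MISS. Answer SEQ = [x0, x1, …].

#0 0x1e6→b30/s2 MISS; vc=[]
#1 0x1e3→b30/s2 L1-HIT; vc=[]
#2 0xa0→b10/s2 MISS; vc=[30]
#3 0x1e9→b30/s2 VC-HIT; vc=[10]
#4 0x1e5→b30/s2 L1-HIT; vc=[10]
#5 0x1e2→b30/s2 L1-HIT; vc=[10]
#6 0x1e1→b30/s2 L1-HIT; vc=[10]
#7 0x1e3→b30/s2 L1-HIT; vc=[10]
#8 0x1e2→b30/s2 L1-HIT; vc=[10]
#9 0x4b→b4/s0 MISS; vc=[10]
#10 0x80→b8/s0 MISS; vc=[10,4]
#11 0x46→b4/s0 VC-HIT; vc=[10,8]

SEQ = [MISS, L1-HIT, MISS, VC-HIT, L1-HIT, L1-HIT, L1-HIT, L1-HIT, L1-HIT, MISS, MISS, VC-HIT]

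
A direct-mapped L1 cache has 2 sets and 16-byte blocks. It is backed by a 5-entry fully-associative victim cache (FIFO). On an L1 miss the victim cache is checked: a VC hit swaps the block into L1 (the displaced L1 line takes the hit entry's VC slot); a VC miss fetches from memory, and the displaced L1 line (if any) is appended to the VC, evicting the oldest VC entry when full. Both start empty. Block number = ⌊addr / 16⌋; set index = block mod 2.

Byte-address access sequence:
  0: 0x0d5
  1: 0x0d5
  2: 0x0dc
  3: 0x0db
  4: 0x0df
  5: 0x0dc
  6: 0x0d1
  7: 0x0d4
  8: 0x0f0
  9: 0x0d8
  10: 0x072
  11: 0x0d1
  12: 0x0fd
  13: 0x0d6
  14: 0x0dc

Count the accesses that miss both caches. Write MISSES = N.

MISSES = 3

#0 0xd5→b13/s1 MISS; vc=[]
#1 0xd5→b13/s1 L1-HIT; vc=[]
#2 0xdc→b13/s1 L1-HIT; vc=[]
#3 0xdb→b13/s1 L1-HIT; vc=[]
#4 0xdf→b13/s1 L1-HIT; vc=[]
#5 0xdc→b13/s1 L1-HIT; vc=[]
#6 0xd1→b13/s1 L1-HIT; vc=[]
#7 0xd4→b13/s1 L1-HIT; vc=[]
#8 0xf0→b15/s1 MISS; vc=[13]
#9 0xd8→b13/s1 VC-HIT; vc=[15]
#10 0x72→b7/s1 MISS; vc=[15,13]
#11 0xd1→b13/s1 VC-HIT; vc=[15,7]
#12 0xfd→b15/s1 VC-HIT; vc=[13,7]
#13 0xd6→b13/s1 VC-HIT; vc=[15,7]
#14 0xdc→b13/s1 L1-HIT; vc=[15,7]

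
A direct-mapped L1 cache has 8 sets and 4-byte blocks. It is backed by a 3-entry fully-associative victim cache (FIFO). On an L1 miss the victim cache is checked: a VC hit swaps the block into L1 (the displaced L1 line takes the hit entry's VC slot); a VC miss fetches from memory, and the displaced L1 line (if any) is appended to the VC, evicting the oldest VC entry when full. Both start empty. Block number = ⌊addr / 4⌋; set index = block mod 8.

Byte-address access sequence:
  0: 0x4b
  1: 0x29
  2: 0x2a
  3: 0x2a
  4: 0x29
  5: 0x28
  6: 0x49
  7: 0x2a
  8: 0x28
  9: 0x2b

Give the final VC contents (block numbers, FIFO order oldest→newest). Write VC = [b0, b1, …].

#0 0x4b→b18/s2 MISS; vc=[]
#1 0x29→b10/s2 MISS; vc=[18]
#2 0x2a→b10/s2 L1-HIT; vc=[18]
#3 0x2a→b10/s2 L1-HIT; vc=[18]
#4 0x29→b10/s2 L1-HIT; vc=[18]
#5 0x28→b10/s2 L1-HIT; vc=[18]
#6 0x49→b18/s2 VC-HIT; vc=[10]
#7 0x2a→b10/s2 VC-HIT; vc=[18]
#8 0x28→b10/s2 L1-HIT; vc=[18]
#9 0x2b→b10/s2 L1-HIT; vc=[18]

VC = [18]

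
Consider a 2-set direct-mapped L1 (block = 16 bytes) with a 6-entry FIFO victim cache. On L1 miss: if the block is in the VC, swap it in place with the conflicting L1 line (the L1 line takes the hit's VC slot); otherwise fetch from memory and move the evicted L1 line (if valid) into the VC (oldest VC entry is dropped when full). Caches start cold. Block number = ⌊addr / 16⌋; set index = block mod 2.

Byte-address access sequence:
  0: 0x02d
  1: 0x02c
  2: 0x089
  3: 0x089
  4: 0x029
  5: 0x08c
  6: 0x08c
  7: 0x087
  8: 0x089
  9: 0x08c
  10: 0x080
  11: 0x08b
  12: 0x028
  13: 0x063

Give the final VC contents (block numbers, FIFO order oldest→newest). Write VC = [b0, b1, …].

0: 0x2d (blk 2, set 0) → MISS  vc=[]
1: 0x2c (blk 2, set 0) → L1-HIT  vc=[]
2: 0x89 (blk 8, set 0) → MISS  vc=[2]
3: 0x89 (blk 8, set 0) → L1-HIT  vc=[2]
4: 0x29 (blk 2, set 0) → VC-HIT  vc=[8]
5: 0x8c (blk 8, set 0) → VC-HIT  vc=[2]
6: 0x8c (blk 8, set 0) → L1-HIT  vc=[2]
7: 0x87 (blk 8, set 0) → L1-HIT  vc=[2]
8: 0x89 (blk 8, set 0) → L1-HIT  vc=[2]
9: 0x8c (blk 8, set 0) → L1-HIT  vc=[2]
10: 0x80 (blk 8, set 0) → L1-HIT  vc=[2]
11: 0x8b (blk 8, set 0) → L1-HIT  vc=[2]
12: 0x28 (blk 2, set 0) → VC-HIT  vc=[8]
13: 0x63 (blk 6, set 0) → MISS  vc=[8, 2]

VC = [8, 2]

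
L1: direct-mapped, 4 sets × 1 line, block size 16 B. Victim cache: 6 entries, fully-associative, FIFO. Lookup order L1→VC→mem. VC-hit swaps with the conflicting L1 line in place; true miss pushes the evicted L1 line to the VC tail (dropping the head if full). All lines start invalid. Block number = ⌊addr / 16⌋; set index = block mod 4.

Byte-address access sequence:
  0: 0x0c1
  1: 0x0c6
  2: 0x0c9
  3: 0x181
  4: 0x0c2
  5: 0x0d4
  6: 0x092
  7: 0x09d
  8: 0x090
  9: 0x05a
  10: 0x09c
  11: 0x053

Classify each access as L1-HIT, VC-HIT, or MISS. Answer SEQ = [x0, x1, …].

SEQ = [MISS, L1-HIT, L1-HIT, MISS, VC-HIT, MISS, MISS, L1-HIT, L1-HIT, MISS, VC-HIT, VC-HIT]

#0 0xc1→b12/s0 MISS; vc=[]
#1 0xc6→b12/s0 L1-HIT; vc=[]
#2 0xc9→b12/s0 L1-HIT; vc=[]
#3 0x181→b24/s0 MISS; vc=[12]
#4 0xc2→b12/s0 VC-HIT; vc=[24]
#5 0xd4→b13/s1 MISS; vc=[24]
#6 0x92→b9/s1 MISS; vc=[24,13]
#7 0x9d→b9/s1 L1-HIT; vc=[24,13]
#8 0x90→b9/s1 L1-HIT; vc=[24,13]
#9 0x5a→b5/s1 MISS; vc=[24,13,9]
#10 0x9c→b9/s1 VC-HIT; vc=[24,13,5]
#11 0x53→b5/s1 VC-HIT; vc=[24,13,9]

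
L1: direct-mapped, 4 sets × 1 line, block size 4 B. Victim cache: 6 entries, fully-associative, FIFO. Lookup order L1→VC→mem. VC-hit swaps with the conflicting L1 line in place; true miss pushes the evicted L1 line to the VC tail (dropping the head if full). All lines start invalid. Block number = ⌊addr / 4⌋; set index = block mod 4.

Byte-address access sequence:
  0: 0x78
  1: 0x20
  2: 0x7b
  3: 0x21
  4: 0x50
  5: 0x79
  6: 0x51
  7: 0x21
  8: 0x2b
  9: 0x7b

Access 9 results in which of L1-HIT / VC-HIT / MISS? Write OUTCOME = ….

0: 0x78 (blk 30, set 2) → MISS  vc=[]
1: 0x20 (blk 8, set 0) → MISS  vc=[]
2: 0x7b (blk 30, set 2) → L1-HIT  vc=[]
3: 0x21 (blk 8, set 0) → L1-HIT  vc=[]
4: 0x50 (blk 20, set 0) → MISS  vc=[8]
5: 0x79 (blk 30, set 2) → L1-HIT  vc=[8]
6: 0x51 (blk 20, set 0) → L1-HIT  vc=[8]
7: 0x21 (blk 8, set 0) → VC-HIT  vc=[20]
8: 0x2b (blk 10, set 2) → MISS  vc=[20, 30]
9: 0x7b (blk 30, set 2) → VC-HIT  vc=[20, 10]

OUTCOME = VC-HIT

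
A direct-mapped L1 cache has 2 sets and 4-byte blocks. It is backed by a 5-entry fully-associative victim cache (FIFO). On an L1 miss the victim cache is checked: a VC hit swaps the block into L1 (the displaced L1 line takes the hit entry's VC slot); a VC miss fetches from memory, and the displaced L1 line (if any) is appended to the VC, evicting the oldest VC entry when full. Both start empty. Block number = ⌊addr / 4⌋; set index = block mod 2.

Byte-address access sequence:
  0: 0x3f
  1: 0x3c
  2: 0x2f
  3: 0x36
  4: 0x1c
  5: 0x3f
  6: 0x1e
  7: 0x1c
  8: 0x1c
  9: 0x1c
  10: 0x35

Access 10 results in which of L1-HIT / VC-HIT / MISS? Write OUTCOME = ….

OUTCOME = VC-HIT

0: 0x3f (blk 15, set 1) → MISS  vc=[]
1: 0x3c (blk 15, set 1) → L1-HIT  vc=[]
2: 0x2f (blk 11, set 1) → MISS  vc=[15]
3: 0x36 (blk 13, set 1) → MISS  vc=[15, 11]
4: 0x1c (blk 7, set 1) → MISS  vc=[15, 11, 13]
5: 0x3f (blk 15, set 1) → VC-HIT  vc=[7, 11, 13]
6: 0x1e (blk 7, set 1) → VC-HIT  vc=[15, 11, 13]
7: 0x1c (blk 7, set 1) → L1-HIT  vc=[15, 11, 13]
8: 0x1c (blk 7, set 1) → L1-HIT  vc=[15, 11, 13]
9: 0x1c (blk 7, set 1) → L1-HIT  vc=[15, 11, 13]
10: 0x35 (blk 13, set 1) → VC-HIT  vc=[15, 11, 7]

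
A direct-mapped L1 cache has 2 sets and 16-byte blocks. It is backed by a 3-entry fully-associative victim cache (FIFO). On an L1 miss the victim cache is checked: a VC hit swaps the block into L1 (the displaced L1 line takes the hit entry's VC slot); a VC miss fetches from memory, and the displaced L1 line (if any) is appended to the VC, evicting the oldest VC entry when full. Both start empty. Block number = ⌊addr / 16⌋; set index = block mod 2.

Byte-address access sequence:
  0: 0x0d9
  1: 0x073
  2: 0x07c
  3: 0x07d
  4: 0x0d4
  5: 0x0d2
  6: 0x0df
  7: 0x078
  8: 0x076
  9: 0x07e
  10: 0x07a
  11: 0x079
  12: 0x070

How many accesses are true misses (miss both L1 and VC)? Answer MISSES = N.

MISSES = 2

0: 0xd9 (blk 13, set 1) → MISS  vc=[]
1: 0x73 (blk 7, set 1) → MISS  vc=[13]
2: 0x7c (blk 7, set 1) → L1-HIT  vc=[13]
3: 0x7d (blk 7, set 1) → L1-HIT  vc=[13]
4: 0xd4 (blk 13, set 1) → VC-HIT  vc=[7]
5: 0xd2 (blk 13, set 1) → L1-HIT  vc=[7]
6: 0xdf (blk 13, set 1) → L1-HIT  vc=[7]
7: 0x78 (blk 7, set 1) → VC-HIT  vc=[13]
8: 0x76 (blk 7, set 1) → L1-HIT  vc=[13]
9: 0x7e (blk 7, set 1) → L1-HIT  vc=[13]
10: 0x7a (blk 7, set 1) → L1-HIT  vc=[13]
11: 0x79 (blk 7, set 1) → L1-HIT  vc=[13]
12: 0x70 (blk 7, set 1) → L1-HIT  vc=[13]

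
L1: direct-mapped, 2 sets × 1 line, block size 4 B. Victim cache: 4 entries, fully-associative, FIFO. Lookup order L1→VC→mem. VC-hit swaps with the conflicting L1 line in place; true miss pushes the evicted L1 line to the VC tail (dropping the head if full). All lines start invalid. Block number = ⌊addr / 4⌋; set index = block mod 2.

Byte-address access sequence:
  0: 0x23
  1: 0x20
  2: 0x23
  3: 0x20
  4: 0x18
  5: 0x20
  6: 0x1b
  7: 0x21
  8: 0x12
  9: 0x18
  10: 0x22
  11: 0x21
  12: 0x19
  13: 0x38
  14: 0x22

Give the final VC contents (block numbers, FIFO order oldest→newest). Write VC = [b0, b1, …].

VC = [4, 14, 6]

0: 0x23 (blk 8, set 0) → MISS  vc=[]
1: 0x20 (blk 8, set 0) → L1-HIT  vc=[]
2: 0x23 (blk 8, set 0) → L1-HIT  vc=[]
3: 0x20 (blk 8, set 0) → L1-HIT  vc=[]
4: 0x18 (blk 6, set 0) → MISS  vc=[8]
5: 0x20 (blk 8, set 0) → VC-HIT  vc=[6]
6: 0x1b (blk 6, set 0) → VC-HIT  vc=[8]
7: 0x21 (blk 8, set 0) → VC-HIT  vc=[6]
8: 0x12 (blk 4, set 0) → MISS  vc=[6, 8]
9: 0x18 (blk 6, set 0) → VC-HIT  vc=[4, 8]
10: 0x22 (blk 8, set 0) → VC-HIT  vc=[4, 6]
11: 0x21 (blk 8, set 0) → L1-HIT  vc=[4, 6]
12: 0x19 (blk 6, set 0) → VC-HIT  vc=[4, 8]
13: 0x38 (blk 14, set 0) → MISS  vc=[4, 8, 6]
14: 0x22 (blk 8, set 0) → VC-HIT  vc=[4, 14, 6]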